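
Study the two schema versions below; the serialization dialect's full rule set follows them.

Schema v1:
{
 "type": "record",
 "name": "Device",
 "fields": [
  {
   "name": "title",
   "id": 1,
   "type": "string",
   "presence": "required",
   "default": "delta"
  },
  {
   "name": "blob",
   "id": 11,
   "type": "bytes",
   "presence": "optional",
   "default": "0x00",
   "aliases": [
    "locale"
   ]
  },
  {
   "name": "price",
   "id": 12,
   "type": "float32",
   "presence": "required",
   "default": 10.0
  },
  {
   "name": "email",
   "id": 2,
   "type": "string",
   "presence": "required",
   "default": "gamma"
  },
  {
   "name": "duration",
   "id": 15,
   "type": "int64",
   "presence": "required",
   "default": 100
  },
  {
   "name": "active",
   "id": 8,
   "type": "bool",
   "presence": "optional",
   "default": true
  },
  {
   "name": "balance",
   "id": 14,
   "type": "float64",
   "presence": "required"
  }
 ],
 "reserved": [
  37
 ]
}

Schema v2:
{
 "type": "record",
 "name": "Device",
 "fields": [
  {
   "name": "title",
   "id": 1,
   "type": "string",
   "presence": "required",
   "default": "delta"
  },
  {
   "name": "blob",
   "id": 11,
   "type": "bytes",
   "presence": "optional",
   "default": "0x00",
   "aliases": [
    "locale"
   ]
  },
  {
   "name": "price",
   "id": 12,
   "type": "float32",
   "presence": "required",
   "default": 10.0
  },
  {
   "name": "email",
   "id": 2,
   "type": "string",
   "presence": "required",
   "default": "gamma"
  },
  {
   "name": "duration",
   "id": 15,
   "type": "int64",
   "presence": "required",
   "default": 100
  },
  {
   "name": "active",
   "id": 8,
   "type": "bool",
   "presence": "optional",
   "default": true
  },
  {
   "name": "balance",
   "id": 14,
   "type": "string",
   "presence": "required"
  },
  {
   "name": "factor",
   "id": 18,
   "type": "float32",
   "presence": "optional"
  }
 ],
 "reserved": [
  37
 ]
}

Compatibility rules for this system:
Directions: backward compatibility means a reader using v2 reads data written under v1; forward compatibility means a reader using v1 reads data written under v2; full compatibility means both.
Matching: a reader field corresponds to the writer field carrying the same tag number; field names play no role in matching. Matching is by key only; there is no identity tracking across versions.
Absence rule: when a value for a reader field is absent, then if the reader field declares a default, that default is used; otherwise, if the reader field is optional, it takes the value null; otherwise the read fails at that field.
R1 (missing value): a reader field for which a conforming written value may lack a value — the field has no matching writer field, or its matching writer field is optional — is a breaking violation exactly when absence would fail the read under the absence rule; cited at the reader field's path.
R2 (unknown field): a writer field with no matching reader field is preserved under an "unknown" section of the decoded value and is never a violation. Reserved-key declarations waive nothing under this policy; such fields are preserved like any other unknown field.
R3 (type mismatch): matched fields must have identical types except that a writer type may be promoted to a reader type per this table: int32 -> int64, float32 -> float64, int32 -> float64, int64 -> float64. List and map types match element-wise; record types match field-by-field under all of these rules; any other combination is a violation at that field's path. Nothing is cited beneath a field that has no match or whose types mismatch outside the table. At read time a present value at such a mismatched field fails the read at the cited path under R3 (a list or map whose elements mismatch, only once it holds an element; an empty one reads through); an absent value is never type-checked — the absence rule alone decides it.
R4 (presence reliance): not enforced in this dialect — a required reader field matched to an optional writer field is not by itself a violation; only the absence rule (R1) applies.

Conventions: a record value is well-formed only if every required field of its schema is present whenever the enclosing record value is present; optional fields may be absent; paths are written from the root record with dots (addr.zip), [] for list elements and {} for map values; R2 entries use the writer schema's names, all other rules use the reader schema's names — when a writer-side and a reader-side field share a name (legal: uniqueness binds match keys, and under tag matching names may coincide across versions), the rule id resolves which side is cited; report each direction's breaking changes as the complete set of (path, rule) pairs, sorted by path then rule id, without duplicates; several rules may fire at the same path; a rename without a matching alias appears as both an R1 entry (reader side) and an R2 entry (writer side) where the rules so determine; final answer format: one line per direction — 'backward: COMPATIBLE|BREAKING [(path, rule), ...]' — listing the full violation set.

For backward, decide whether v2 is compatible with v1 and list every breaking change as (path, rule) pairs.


backward: BREAKING [(balance, R3)]

in Device below, arrows point writer -> reader
backward for Device (reader v2, writer v1):
  title: string -> string, writer required; from title
  blob: bytes -> bytes, writer optional; from blob
  price: float32 -> float32, writer required; from price
  email: string -> string, writer required; from email
  duration: int64 -> int64, writer required; from duration
  active: bool -> bool, writer optional; from active
  balance: float64 -> string, writer required; from balance
  factor: no writer match
  violation R3 at balance
  => backward: BREAKING (1)
the rest of the Device diff is inert for this question:
  added field factor to record Device: optional float32, tag 18 (in v2 it sits last) -> no rule fires on it in Device's dialect; the asked verdict holds


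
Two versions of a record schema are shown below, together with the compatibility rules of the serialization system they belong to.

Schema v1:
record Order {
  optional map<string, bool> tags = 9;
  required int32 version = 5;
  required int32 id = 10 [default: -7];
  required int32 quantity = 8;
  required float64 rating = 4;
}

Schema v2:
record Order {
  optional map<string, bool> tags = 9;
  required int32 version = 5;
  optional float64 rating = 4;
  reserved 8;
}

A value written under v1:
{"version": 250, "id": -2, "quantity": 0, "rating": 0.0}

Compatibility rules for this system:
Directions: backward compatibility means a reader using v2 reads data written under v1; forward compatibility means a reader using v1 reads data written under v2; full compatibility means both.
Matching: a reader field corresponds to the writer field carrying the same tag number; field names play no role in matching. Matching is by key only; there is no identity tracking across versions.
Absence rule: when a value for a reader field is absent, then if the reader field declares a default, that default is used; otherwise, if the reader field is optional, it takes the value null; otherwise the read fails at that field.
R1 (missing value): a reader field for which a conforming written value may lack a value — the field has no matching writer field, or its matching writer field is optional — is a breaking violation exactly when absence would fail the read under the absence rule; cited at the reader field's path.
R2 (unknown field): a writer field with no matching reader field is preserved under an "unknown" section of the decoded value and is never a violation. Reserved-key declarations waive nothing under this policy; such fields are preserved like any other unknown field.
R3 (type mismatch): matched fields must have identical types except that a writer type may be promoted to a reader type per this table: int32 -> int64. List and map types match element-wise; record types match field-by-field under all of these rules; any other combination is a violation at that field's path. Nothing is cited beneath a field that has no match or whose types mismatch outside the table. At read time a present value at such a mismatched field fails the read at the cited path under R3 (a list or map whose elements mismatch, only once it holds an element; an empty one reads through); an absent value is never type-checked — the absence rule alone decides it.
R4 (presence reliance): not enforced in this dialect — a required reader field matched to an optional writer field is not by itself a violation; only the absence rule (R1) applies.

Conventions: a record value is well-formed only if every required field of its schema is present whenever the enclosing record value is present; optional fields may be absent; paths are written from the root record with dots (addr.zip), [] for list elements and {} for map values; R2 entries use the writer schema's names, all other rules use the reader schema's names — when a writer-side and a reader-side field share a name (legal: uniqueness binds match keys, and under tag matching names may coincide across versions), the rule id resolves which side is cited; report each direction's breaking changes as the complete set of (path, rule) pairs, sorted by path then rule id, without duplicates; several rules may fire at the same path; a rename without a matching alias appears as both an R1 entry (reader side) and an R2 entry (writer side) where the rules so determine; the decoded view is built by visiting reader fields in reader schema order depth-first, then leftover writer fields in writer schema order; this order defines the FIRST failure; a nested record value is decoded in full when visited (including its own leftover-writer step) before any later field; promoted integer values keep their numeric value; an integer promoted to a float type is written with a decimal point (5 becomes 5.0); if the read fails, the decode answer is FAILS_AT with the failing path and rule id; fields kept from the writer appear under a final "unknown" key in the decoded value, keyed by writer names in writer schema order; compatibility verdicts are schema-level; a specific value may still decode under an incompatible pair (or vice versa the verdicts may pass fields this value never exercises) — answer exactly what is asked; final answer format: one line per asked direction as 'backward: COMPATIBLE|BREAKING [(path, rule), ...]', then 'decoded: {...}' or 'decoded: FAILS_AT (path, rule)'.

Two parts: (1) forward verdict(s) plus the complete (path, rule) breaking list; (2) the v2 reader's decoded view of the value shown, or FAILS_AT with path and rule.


forward: BREAKING [(quantity, R1), (rating, R1)]; decoded: {"tags": null, "version": 250, "rating": 0.0, "unknown": {"id": -2, "quantity": 0}}

the writer's type comes first in each Order pair
forward on Order — v1 reading data written by v2:
  writer optional, map<string, bool> -> map<string, bool>: reader tags maps from writer tags
  writer required, int32 -> int32: reader version maps from writer version
  id: no writer match
  quantity: no writer match
  writer optional, float64 -> float64: reader rating maps from writer rating
  violation R1 at quantity
  violation R1 at rating
  => forward: BREAKING (2)
decode (reader v2):
  tags := null (not supplied -> null)
  version := 250
  rating := 0.0
  writer id: kept under "unknown"
  writer quantity: kept under "unknown"
  => decoded: {"tags": null, "version": 250, "rating": 0.0, "unknown": {"id": -2, "quantity": 0}}


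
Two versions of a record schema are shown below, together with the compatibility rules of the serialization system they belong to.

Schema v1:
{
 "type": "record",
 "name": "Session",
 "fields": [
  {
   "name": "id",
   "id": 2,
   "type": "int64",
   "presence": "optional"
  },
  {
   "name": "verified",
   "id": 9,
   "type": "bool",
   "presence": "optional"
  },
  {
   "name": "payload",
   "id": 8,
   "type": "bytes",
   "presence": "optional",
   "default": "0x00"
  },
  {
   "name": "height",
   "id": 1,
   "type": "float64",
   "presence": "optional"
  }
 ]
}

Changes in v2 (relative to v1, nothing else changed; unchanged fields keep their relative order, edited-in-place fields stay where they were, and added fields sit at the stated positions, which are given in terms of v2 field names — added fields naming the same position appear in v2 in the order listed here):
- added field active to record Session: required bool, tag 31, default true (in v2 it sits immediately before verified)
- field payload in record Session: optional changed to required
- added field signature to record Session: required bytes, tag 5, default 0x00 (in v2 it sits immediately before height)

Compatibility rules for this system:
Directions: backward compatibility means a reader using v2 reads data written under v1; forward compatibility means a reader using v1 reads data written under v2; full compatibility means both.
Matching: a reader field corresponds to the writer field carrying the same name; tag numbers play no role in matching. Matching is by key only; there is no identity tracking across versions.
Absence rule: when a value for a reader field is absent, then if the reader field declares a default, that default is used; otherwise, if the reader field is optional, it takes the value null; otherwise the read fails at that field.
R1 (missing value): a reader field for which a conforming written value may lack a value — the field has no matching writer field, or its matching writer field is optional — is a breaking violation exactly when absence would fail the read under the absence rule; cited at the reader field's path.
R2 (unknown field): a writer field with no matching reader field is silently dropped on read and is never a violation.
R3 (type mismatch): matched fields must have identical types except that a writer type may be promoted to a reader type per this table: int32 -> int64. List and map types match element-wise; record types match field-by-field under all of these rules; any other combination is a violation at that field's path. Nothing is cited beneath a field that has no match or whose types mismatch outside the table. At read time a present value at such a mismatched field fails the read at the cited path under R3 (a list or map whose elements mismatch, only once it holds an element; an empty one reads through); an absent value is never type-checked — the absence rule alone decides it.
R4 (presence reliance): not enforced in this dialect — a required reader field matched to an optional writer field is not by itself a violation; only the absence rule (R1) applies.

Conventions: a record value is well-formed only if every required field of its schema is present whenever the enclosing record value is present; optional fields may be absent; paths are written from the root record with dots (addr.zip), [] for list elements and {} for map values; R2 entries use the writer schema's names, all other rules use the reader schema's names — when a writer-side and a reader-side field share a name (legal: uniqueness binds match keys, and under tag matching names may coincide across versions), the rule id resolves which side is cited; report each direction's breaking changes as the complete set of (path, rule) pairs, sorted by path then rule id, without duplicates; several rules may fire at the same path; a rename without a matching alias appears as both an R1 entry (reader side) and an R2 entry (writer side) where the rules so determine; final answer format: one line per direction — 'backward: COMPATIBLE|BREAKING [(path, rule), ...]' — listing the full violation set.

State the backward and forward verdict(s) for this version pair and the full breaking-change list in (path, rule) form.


in Session below, arrows point writer -> reader
backward on Session — v2 reading data written by v1:
  int64 -> int64, writer optional: id aligns to id
  active: no writer match
  bool -> bool, writer optional: verified aligns to verified
  bytes -> bytes, writer optional: payload aligns to payload
  signature: no writer match
  float64 -> float64, writer optional: height aligns to height
  => no violations; backward on Session: COMPATIBLE
forward on Session — v1 reading data written by v2:
  int64 -> int64, writer optional: id aligns to id
  bool -> bool, writer optional: verified aligns to verified
  bytes -> bytes, writer required: payload aligns to payload
  float64 -> float64, writer optional: height aligns to height
  leftover writer field: active
  leftover writer field: signature
  => no violations; forward on Session: COMPATIBLE

backward: COMPATIBLE []; forward: COMPATIBLE []


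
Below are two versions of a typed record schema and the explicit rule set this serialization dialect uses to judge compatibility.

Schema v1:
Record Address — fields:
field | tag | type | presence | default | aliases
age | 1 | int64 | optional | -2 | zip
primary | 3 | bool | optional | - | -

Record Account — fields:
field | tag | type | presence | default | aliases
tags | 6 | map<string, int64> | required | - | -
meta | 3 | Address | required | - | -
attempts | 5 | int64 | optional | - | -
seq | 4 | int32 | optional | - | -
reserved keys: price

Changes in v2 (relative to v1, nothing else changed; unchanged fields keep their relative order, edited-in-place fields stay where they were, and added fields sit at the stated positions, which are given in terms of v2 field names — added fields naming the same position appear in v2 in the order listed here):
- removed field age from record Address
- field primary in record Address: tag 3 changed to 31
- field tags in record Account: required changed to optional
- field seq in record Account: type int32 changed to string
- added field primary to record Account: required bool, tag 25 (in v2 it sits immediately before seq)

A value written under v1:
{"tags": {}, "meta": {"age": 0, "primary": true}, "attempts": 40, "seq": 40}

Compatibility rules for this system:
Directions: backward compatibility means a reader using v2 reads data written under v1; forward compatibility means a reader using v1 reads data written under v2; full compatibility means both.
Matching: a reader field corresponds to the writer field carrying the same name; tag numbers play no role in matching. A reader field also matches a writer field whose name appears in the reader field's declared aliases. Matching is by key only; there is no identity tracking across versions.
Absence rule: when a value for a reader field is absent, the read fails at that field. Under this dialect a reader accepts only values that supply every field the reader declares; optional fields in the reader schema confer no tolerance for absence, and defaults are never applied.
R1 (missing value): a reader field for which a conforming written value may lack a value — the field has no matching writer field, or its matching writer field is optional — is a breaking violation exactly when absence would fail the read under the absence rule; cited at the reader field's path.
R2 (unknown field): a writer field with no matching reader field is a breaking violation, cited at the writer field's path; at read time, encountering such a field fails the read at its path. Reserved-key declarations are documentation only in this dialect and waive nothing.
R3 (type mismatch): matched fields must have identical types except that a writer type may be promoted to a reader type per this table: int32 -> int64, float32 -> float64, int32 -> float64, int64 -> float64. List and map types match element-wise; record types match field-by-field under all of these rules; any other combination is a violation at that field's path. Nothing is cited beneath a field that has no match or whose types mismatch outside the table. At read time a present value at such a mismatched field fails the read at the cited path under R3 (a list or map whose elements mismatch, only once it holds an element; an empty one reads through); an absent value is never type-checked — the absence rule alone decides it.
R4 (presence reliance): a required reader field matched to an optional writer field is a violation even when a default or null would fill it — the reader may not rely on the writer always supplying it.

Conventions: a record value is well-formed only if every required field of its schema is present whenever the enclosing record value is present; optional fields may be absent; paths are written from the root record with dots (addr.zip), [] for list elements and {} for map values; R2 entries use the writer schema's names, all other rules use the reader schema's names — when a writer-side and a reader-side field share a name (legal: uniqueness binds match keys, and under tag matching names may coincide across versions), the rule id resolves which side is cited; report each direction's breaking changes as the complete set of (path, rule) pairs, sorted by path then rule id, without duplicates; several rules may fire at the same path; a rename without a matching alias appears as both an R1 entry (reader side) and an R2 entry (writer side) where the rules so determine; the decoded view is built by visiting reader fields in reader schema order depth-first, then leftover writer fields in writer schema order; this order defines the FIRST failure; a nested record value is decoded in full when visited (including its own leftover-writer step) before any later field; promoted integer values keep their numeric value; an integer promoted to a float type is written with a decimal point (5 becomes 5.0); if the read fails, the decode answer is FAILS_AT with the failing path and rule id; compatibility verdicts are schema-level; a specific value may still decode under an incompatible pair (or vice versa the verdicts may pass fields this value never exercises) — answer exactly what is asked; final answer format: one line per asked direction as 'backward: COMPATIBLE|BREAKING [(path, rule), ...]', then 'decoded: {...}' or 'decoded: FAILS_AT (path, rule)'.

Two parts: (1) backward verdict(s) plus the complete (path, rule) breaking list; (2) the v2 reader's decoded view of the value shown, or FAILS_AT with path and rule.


in Account below, arrows point writer -> reader
backward analysis of Account with v2 as reader and v1 as writer:
  writer required, map<string, int64> -> map<string, int64>: reader tags maps from writer tags
  writer required, Address -> Address: reader meta maps from writer meta
  writer optional, int64 -> int64: reader attempts maps from writer attempts
  primary: no writer-side match
  writer optional, int32 -> string: reader seq maps from writer seq
  writer optional, bool -> bool: reader meta.primary maps from writer meta.primary
  writer field meta.age has no reader counterpart
  breaking: (attempts, R1)
  breaking: (meta.age, R2)
  breaking: (meta.primary, R1)
  breaking: (primary, R1)
  breaking: (seq, R1)
  breaking: (seq, R3)
  => backward: BREAKING (6)
migrating the Account value to v2:
  tags := {}
  meta.primary := true
  read fails at meta.age under R2 (unknown field)
  => FAILS_AT (meta.age, R2)
diffs on Account not affecting the asked answer:
  field primary in record Address: tag 3 changed to 31 -> triggers nothing under Account's printed rules — same verdict
  field tags in record Account: required changed to optional -> affects forward compatibility only, which is not asked

backward: BREAKING [(attempts, R1), (meta.age, R2), (meta.primary, R1), (primary, R1), (seq, R1), (seq, R3)]; decoded: FAILS_AT (meta.age, R2)


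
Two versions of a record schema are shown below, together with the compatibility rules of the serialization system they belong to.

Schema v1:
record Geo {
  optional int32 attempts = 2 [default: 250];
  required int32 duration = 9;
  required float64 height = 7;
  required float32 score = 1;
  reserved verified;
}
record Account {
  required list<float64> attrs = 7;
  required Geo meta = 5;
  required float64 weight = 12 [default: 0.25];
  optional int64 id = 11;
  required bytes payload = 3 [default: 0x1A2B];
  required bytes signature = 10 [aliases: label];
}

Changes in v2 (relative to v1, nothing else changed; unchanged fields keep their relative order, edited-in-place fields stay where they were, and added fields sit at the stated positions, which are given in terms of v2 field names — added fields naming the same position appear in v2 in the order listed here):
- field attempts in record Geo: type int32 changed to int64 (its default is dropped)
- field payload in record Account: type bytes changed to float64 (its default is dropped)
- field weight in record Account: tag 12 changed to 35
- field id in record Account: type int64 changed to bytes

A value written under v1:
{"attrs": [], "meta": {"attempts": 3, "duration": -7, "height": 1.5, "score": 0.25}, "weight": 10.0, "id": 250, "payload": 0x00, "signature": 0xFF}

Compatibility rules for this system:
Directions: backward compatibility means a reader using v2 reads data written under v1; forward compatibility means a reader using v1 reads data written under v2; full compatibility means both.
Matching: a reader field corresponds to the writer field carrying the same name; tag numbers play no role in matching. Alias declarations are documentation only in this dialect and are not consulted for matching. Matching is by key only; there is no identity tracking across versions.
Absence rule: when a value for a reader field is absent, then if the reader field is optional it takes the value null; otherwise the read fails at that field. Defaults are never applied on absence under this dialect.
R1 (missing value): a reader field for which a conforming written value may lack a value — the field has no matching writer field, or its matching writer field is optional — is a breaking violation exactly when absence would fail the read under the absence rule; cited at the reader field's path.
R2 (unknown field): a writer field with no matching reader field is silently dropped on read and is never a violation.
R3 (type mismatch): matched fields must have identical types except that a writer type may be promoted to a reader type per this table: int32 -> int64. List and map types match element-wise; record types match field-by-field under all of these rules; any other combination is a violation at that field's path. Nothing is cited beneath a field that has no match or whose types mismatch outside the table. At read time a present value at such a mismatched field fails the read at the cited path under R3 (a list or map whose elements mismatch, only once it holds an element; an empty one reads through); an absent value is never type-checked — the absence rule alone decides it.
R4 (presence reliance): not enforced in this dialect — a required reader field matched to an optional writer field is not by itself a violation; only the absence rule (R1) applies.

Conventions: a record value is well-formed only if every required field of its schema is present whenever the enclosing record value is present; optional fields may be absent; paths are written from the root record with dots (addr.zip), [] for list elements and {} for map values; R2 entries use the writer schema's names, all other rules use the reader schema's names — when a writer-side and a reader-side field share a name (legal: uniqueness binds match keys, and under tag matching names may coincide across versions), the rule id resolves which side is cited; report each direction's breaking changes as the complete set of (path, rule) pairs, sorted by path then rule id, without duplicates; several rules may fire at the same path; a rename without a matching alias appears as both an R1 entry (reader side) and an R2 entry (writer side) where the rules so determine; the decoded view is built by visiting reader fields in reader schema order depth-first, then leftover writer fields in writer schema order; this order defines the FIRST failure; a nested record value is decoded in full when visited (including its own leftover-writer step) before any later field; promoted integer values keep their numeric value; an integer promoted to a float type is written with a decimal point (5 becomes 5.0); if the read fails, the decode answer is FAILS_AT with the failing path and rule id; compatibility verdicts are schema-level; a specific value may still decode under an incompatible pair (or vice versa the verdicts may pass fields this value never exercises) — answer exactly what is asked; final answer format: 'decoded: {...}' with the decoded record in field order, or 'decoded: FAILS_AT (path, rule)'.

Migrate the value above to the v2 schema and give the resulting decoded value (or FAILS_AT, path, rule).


each type pair in Account: writer, then reader
decode (reader v2):
  attrs := []
  meta.attempts := 3 (int32 -> int64)
  meta.duration := -7
  meta.height := 1.5
  meta.score := 0.25
  weight := 10.0
  read fails at id under R3
  => FAILS_AT (id, R3)
the rest of the Account diff is inert for this question:
  field attempts in record Geo: type int32 changed to int64 (its default is dropped) -> a verdict-level change on Account — the shown value reads the same
  field payload in record Account: type bytes changed to float64 (its default is dropped) -> a verdict-level change on Account — the shown value reads the same
  field weight in record Account: tag 12 changed to 35 -> no rule fires on it and the decoded Account view is identical with or without it

decoded: FAILS_AT (id, R3)


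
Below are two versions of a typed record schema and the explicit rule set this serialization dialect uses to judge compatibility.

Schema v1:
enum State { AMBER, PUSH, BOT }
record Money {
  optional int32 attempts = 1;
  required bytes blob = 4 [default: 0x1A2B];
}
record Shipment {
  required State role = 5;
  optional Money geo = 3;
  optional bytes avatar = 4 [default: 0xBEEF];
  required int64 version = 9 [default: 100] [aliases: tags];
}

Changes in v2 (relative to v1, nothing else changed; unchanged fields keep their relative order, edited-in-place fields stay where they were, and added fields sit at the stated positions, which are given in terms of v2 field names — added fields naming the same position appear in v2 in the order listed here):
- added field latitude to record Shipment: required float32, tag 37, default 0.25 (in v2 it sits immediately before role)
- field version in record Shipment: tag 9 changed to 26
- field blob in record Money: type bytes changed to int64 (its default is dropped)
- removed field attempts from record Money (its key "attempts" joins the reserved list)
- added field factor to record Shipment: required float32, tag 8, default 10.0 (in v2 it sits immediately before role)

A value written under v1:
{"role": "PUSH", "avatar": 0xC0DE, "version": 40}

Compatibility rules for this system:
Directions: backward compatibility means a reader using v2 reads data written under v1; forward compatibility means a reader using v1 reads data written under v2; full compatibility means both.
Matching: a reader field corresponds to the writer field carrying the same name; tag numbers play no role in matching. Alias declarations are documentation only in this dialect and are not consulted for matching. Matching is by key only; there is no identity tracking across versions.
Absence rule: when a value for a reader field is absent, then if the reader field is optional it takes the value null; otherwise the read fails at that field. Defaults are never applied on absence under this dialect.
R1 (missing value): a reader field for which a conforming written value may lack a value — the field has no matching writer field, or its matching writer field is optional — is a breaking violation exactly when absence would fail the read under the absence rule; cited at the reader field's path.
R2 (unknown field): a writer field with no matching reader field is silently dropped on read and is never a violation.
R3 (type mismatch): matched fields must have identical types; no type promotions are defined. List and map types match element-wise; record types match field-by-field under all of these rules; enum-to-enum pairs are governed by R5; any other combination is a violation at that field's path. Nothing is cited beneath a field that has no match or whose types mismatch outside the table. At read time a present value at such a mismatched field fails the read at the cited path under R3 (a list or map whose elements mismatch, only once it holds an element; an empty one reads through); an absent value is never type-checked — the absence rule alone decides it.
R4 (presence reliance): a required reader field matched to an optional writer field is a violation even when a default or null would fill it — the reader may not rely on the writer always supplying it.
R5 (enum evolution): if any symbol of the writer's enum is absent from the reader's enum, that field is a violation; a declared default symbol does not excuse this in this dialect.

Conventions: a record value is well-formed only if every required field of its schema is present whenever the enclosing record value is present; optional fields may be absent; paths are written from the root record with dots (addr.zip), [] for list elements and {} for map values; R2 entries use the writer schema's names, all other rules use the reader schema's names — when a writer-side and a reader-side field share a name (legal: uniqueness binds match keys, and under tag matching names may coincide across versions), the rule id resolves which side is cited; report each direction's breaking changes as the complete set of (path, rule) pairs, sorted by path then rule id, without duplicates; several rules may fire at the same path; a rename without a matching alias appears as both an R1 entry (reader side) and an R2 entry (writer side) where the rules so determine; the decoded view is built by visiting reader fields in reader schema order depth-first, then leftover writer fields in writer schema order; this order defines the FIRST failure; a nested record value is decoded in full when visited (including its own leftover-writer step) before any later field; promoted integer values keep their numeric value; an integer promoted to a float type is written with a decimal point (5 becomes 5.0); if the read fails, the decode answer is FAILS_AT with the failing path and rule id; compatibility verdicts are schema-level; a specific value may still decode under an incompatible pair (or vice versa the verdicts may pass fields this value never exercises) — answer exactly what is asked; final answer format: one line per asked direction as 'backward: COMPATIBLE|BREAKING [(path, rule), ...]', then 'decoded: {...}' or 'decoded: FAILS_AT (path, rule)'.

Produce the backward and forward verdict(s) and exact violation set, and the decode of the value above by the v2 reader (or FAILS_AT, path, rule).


backward: BREAKING [(factor, R1), (geo.blob, R3), (latitude, R1)]; forward: BREAKING [(geo.blob, R3)]; decoded: FAILS_AT (latitude, R1)

the writer's type comes first in each Shipment pair
backward for Shipment (reader v2, writer v1):
  latitude: no writer match
  factor: no writer match
  role <- role (State -> State, writer required)
  geo <- geo (Money -> Money, writer optional)
  avatar <- avatar (bytes -> bytes, writer optional)
  version <- version (int64 -> int64, writer required)
  geo.blob <- geo.blob (bytes -> int64, writer required)
  leftover writer field: geo.attempts
  rule R1 violated at factor
  rule R3 violated at geo.blob
  rule R1 violated at latitude
  => backward verdict for Shipment: BREAKING, 3 violation(s)
forward for Shipment (reader v1, writer v2):
  role <- role (State -> State, writer required)
  geo <- geo (Money -> Money, writer optional)
  avatar <- avatar (bytes -> bytes, writer optional)
  version <- version (int64 -> int64, writer required)
  leftover writer field: latitude
  leftover writer field: factor
  geo.attempts: no writer match
  geo.blob <- geo.blob (int64 -> bytes, writer required)
  rule R3 violated at geo.blob
  => forward verdict for Shipment: BREAKING, 1 violation(s)
decoding the Shipment value with the v2 reader:
  read fails at latitude under R1 (no fill)
  => FAILS_AT (latitude, R1)


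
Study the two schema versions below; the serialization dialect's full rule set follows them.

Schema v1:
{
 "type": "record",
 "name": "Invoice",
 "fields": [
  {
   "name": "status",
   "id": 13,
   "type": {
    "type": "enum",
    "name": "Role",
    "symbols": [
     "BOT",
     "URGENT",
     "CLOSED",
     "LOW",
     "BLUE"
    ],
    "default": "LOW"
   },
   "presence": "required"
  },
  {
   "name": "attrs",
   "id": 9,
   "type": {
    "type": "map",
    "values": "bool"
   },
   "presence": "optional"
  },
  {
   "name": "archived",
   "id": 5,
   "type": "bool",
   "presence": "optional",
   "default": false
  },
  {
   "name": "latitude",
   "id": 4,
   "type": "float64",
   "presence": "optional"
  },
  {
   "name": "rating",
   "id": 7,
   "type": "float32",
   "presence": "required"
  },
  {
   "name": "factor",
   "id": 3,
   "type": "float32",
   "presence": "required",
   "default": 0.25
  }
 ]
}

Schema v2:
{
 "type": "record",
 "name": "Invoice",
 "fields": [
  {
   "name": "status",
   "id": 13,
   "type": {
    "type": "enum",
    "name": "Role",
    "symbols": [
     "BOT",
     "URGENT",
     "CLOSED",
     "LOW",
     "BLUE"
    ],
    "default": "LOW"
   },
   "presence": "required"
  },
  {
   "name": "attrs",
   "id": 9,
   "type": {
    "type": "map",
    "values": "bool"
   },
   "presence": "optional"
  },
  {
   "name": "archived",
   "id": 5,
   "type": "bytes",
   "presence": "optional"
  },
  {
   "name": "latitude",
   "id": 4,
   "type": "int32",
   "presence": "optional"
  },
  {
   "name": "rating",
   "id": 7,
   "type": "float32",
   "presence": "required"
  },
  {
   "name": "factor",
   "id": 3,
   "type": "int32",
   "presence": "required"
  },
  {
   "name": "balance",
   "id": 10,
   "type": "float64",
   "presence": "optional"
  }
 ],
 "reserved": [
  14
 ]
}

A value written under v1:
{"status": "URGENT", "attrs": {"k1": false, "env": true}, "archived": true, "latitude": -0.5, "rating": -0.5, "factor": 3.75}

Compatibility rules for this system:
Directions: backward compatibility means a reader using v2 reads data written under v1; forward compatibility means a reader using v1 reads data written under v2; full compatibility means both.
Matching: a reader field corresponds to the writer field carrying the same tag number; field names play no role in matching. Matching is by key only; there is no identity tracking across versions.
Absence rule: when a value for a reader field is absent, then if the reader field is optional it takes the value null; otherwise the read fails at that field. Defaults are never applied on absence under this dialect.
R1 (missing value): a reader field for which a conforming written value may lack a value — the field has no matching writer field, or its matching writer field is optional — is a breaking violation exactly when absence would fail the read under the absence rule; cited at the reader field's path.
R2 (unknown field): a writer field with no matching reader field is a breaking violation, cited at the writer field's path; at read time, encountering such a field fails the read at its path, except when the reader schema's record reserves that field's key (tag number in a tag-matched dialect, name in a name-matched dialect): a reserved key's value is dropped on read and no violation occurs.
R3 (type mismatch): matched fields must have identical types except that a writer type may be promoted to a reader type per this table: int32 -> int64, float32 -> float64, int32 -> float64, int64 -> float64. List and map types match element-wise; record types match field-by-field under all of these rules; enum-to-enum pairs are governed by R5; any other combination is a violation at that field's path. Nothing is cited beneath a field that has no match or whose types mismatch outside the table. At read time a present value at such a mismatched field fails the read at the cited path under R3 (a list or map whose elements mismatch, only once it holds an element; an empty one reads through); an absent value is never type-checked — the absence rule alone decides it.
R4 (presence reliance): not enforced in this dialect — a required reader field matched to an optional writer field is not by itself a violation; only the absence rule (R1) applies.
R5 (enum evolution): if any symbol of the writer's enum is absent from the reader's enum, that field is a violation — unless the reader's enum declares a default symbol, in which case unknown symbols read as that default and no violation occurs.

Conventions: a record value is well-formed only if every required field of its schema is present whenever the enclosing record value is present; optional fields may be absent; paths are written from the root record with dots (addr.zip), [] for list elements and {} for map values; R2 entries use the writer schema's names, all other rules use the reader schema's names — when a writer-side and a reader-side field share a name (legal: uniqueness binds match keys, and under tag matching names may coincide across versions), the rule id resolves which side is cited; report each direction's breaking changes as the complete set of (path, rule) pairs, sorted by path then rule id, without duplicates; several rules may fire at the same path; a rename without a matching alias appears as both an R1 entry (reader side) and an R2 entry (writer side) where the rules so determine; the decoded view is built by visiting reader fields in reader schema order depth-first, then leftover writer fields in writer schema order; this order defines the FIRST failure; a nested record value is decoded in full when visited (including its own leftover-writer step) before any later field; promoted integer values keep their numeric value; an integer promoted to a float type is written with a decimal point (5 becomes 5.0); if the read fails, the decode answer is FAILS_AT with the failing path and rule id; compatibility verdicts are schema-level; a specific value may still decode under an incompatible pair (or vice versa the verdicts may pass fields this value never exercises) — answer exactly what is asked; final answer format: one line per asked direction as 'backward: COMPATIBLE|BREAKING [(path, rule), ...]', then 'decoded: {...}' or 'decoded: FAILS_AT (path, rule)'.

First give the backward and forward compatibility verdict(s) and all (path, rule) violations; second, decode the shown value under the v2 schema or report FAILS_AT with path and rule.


arrows below run writer -> reader for Invoice
backward on Invoice — v2 reading data written by v1:
  status <- status (Role -> Role, writer required)
  attrs <- attrs (map<string, bool> -> map<string, bool>, writer optional)
  archived <- archived (bool -> bytes, writer optional)
  latitude <- latitude (float64 -> int32, writer optional)
  rating <- rating (float32 -> float32, writer required)
  factor <- factor (float32 -> int32, writer required)
  balance has no writer counterpart
  rule R3 violated at archived
  rule R3 violated at factor
  rule R3 violated at latitude
  => backward: BREAKING (3)
forward on Invoice — v1 reading data written by v2:
  status <- status (Role -> Role, writer required)
  attrs <- attrs (map<string, bool> -> map<string, bool>, writer optional)
  archived <- archived (bytes -> bool, writer optional)
  latitude <- latitude (int32 -> float64, writer optional)
  rating <- rating (float32 -> float32, writer required)
  factor <- factor (int32 -> float32, writer required)
  writer balance: unknown to reader
  rule R3 violated at archived
  rule R2 violated at balance
  rule R3 violated at factor
  => forward: BREAKING (3)
decode walk for Invoice under reader schema v2:
  status := "URGENT"
  attrs := {"k1": false, "env": true}
  read fails at archived under R3
  => FAILS_AT (archived, R3)

backward: BREAKING [(archived, R3), (factor, R3), (latitude, R3)]; forward: BREAKING [(archived, R3), (balance, R2), (factor, R3)]; decoded: FAILS_AT (archived, R3)
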